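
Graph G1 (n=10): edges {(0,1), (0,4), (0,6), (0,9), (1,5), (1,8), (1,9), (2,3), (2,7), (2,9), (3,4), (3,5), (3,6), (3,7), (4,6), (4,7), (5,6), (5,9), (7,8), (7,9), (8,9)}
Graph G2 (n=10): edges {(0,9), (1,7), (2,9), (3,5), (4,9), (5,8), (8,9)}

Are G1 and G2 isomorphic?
No, not isomorphic

The graphs are NOT isomorphic.

Connected components of G1: 1 component(s) with vertex sets [[0, 1, 2, 3, 4, 5, 6, 7, 8, 9]], sizes [10].
Connected components of G2: 3 component(s) with vertex sets [[6], [1, 7], [0, 2, 3, 4, 5, 8, 9]], sizes [1, 2, 7].
The number of connected components (and the multiset of component sizes) is an isomorphism invariant — an isomorphism maps each component of G1 bijectively onto a component of G2. Since G1 has 1 component(s) and G2 has 3, they cannot be isomorphic.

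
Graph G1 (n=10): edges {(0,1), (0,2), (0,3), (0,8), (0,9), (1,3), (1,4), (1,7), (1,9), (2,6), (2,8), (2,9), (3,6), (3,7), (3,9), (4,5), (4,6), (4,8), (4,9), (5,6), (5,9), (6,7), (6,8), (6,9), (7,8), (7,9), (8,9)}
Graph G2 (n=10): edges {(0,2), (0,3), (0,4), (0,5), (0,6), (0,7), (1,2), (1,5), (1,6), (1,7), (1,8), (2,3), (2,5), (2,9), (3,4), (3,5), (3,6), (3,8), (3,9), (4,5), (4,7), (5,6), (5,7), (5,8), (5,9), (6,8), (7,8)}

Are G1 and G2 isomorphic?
Yes, isomorphic

The graphs are isomorphic.
One valid mapping φ: V(G1) → V(G2): 0→7, 1→1, 2→4, 3→8, 4→2, 5→9, 6→3, 7→6, 8→0, 9→5

Verify φ preserves adjacency — for each edge of G1, its image is an edge of G2:
  (0,1) → (φ(0),φ(1)) = (1,7) ∈ E(G2) ✓
  (0,2) → (φ(0),φ(2)) = (4,7) ∈ E(G2) ✓
  (0,3) → (φ(0),φ(3)) = (7,8) ∈ E(G2) ✓
  (0,8) → (φ(0),φ(8)) = (0,7) ∈ E(G2) ✓
  (0,9) → (φ(0),φ(9)) = (5,7) ∈ E(G2) ✓
  (1,3) → (φ(1),φ(3)) = (1,8) ∈ E(G2) ✓
  (1,4) → (φ(1),φ(4)) = (1,2) ∈ E(G2) ✓
  (1,7) → (φ(1),φ(7)) = (1,6) ∈ E(G2) ✓
  (1,9) → (φ(1),φ(9)) = (1,5) ∈ E(G2) ✓
  (2,6) → (φ(2),φ(6)) = (3,4) ∈ E(G2) ✓
  (2,8) → (φ(2),φ(8)) = (0,4) ∈ E(G2) ✓
  (2,9) → (φ(2),φ(9)) = (4,5) ∈ E(G2) ✓
  (3,6) → (φ(3),φ(6)) = (3,8) ∈ E(G2) ✓
  (3,7) → (φ(3),φ(7)) = (6,8) ∈ E(G2) ✓
  (3,9) → (φ(3),φ(9)) = (5,8) ∈ E(G2) ✓
  (4,5) → (φ(4),φ(5)) = (2,9) ∈ E(G2) ✓
  (4,6) → (φ(4),φ(6)) = (2,3) ∈ E(G2) ✓
  (4,8) → (φ(4),φ(8)) = (0,2) ∈ E(G2) ✓
  (4,9) → (φ(4),φ(9)) = (2,5) ∈ E(G2) ✓
  (5,6) → (φ(5),φ(6)) = (3,9) ∈ E(G2) ✓
  (5,9) → (φ(5),φ(9)) = (5,9) ∈ E(G2) ✓
  (6,7) → (φ(6),φ(7)) = (3,6) ∈ E(G2) ✓
  (6,8) → (φ(6),φ(8)) = (0,3) ∈ E(G2) ✓
  (6,9) → (φ(6),φ(9)) = (3,5) ∈ E(G2) ✓
  (7,8) → (φ(7),φ(8)) = (0,6) ∈ E(G2) ✓
  (7,9) → (φ(7),φ(9)) = (5,6) ∈ E(G2) ✓
  (8,9) → (φ(8),φ(9)) = (0,5) ∈ E(G2) ✓
All 27 edges of G1 map to edges of G2, and |E(G1)| = |E(G2)| = 27, so φ is a bijection on edges as well as vertices. Hence G1 ≅ G2.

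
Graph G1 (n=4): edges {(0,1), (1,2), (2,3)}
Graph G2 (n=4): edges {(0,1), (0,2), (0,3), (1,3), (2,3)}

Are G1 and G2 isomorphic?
No, not isomorphic

The graphs are NOT isomorphic.

Counting triangles (3-cliques): G1 has 0, G2 has 2.
Triangle count is an isomorphism invariant, so differing triangle counts rule out isomorphism.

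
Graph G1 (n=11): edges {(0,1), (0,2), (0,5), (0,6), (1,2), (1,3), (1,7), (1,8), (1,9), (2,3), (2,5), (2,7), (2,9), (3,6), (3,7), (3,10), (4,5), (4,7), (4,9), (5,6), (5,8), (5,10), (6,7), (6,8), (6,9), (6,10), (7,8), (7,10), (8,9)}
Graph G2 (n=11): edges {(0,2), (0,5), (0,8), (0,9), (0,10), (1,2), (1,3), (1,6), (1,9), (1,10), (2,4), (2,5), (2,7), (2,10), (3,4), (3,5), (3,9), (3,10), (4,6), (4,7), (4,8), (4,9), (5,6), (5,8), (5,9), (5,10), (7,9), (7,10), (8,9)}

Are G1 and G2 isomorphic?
Yes, isomorphic

The graphs are isomorphic.
One valid mapping φ: V(G1) → V(G2): 0→7, 1→10, 2→2, 3→0, 4→6, 5→4, 6→9, 7→5, 8→3, 9→1, 10→8

Verify φ preserves adjacency — for each edge of G1, its image is an edge of G2:
  (0,1) → (φ(0),φ(1)) = (7,10) ∈ E(G2) ✓
  (0,2) → (φ(0),φ(2)) = (2,7) ∈ E(G2) ✓
  (0,5) → (φ(0),φ(5)) = (4,7) ∈ E(G2) ✓
  (0,6) → (φ(0),φ(6)) = (7,9) ∈ E(G2) ✓
  (1,2) → (φ(1),φ(2)) = (2,10) ∈ E(G2) ✓
  (1,3) → (φ(1),φ(3)) = (0,10) ∈ E(G2) ✓
  (1,7) → (φ(1),φ(7)) = (5,10) ∈ E(G2) ✓
  (1,8) → (φ(1),φ(8)) = (3,10) ∈ E(G2) ✓
  (1,9) → (φ(1),φ(9)) = (1,10) ∈ E(G2) ✓
  (2,3) → (φ(2),φ(3)) = (0,2) ∈ E(G2) ✓
  (2,5) → (φ(2),φ(5)) = (2,4) ∈ E(G2) ✓
  (2,7) → (φ(2),φ(7)) = (2,5) ∈ E(G2) ✓
  (2,9) → (φ(2),φ(9)) = (1,2) ∈ E(G2) ✓
  (3,6) → (φ(3),φ(6)) = (0,9) ∈ E(G2) ✓
  (3,7) → (φ(3),φ(7)) = (0,5) ∈ E(G2) ✓
  (3,10) → (φ(3),φ(10)) = (0,8) ∈ E(G2) ✓
  (4,5) → (φ(4),φ(5)) = (4,6) ∈ E(G2) ✓
  (4,7) → (φ(4),φ(7)) = (5,6) ∈ E(G2) ✓
  (4,9) → (φ(4),φ(9)) = (1,6) ∈ E(G2) ✓
  (5,6) → (φ(5),φ(6)) = (4,9) ∈ E(G2) ✓
  (5,8) → (φ(5),φ(8)) = (3,4) ∈ E(G2) ✓
  (5,10) → (φ(5),φ(10)) = (4,8) ∈ E(G2) ✓
  (6,7) → (φ(6),φ(7)) = (5,9) ∈ E(G2) ✓
  (6,8) → (φ(6),φ(8)) = (3,9) ∈ E(G2) ✓
  (6,9) → (φ(6),φ(9)) = (1,9) ∈ E(G2) ✓
  (6,10) → (φ(6),φ(10)) = (8,9) ∈ E(G2) ✓
  (7,8) → (φ(7),φ(8)) = (3,5) ∈ E(G2) ✓
  (7,10) → (φ(7),φ(10)) = (5,8) ∈ E(G2) ✓
  (8,9) → (φ(8),φ(9)) = (1,3) ∈ E(G2) ✓
All 29 edges of G1 map to edges of G2, and |E(G1)| = |E(G2)| = 29, so φ is a bijection on edges as well as vertices. Hence G1 ≅ G2.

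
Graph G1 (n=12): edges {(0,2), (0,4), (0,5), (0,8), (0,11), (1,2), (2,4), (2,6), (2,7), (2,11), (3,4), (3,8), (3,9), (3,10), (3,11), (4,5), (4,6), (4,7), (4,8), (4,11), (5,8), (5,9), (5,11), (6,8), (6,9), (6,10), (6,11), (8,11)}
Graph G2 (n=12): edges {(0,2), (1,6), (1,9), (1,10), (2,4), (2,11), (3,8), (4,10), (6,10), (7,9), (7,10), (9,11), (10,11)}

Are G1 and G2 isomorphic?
No, not isomorphic

The graphs are NOT isomorphic.

Connected components of G1: 1 component(s) with vertex sets [[0, 1, 2, 3, 4, 5, 6, 7, 8, 9, 10, 11]], sizes [12].
Connected components of G2: 3 component(s) with vertex sets [[5], [3, 8], [0, 1, 2, 4, 6, 7, 9, 10, 11]], sizes [1, 2, 9].
The number of connected components (and the multiset of component sizes) is an isomorphism invariant — an isomorphism maps each component of G1 bijectively onto a component of G2. Since G1 has 1 component(s) and G2 has 3, they cannot be isomorphic.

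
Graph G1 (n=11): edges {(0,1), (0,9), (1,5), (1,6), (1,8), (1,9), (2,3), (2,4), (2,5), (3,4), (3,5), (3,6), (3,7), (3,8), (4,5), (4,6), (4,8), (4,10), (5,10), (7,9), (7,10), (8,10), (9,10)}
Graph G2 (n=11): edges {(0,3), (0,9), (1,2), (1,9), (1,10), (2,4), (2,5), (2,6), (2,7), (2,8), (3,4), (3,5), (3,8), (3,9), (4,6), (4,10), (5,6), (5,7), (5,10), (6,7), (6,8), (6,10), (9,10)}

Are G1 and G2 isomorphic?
Yes, isomorphic

The graphs are isomorphic.
One valid mapping φ: V(G1) → V(G2): 0→0, 1→3, 2→7, 3→2, 4→6, 5→5, 6→8, 7→1, 8→4, 9→9, 10→10

Verify φ preserves adjacency — for each edge of G1, its image is an edge of G2:
  (0,1) → (φ(0),φ(1)) = (0,3) ∈ E(G2) ✓
  (0,9) → (φ(0),φ(9)) = (0,9) ∈ E(G2) ✓
  (1,5) → (φ(1),φ(5)) = (3,5) ∈ E(G2) ✓
  (1,6) → (φ(1),φ(6)) = (3,8) ∈ E(G2) ✓
  (1,8) → (φ(1),φ(8)) = (3,4) ∈ E(G2) ✓
  (1,9) → (φ(1),φ(9)) = (3,9) ∈ E(G2) ✓
  (2,3) → (φ(2),φ(3)) = (2,7) ∈ E(G2) ✓
  (2,4) → (φ(2),φ(4)) = (6,7) ∈ E(G2) ✓
  (2,5) → (φ(2),φ(5)) = (5,7) ∈ E(G2) ✓
  (3,4) → (φ(3),φ(4)) = (2,6) ∈ E(G2) ✓
  (3,5) → (φ(3),φ(5)) = (2,5) ∈ E(G2) ✓
  (3,6) → (φ(3),φ(6)) = (2,8) ∈ E(G2) ✓
  (3,7) → (φ(3),φ(7)) = (1,2) ∈ E(G2) ✓
  (3,8) → (φ(3),φ(8)) = (2,4) ∈ E(G2) ✓
  (4,5) → (φ(4),φ(5)) = (5,6) ∈ E(G2) ✓
  (4,6) → (φ(4),φ(6)) = (6,8) ∈ E(G2) ✓
  (4,8) → (φ(4),φ(8)) = (4,6) ∈ E(G2) ✓
  (4,10) → (φ(4),φ(10)) = (6,10) ∈ E(G2) ✓
  (5,10) → (φ(5),φ(10)) = (5,10) ∈ E(G2) ✓
  (7,9) → (φ(7),φ(9)) = (1,9) ∈ E(G2) ✓
  (7,10) → (φ(7),φ(10)) = (1,10) ∈ E(G2) ✓
  (8,10) → (φ(8),φ(10)) = (4,10) ∈ E(G2) ✓
  (9,10) → (φ(9),φ(10)) = (9,10) ∈ E(G2) ✓
All 23 edges of G1 map to edges of G2, and |E(G1)| = |E(G2)| = 23, so φ is a bijection on edges as well as vertices. Hence G1 ≅ G2.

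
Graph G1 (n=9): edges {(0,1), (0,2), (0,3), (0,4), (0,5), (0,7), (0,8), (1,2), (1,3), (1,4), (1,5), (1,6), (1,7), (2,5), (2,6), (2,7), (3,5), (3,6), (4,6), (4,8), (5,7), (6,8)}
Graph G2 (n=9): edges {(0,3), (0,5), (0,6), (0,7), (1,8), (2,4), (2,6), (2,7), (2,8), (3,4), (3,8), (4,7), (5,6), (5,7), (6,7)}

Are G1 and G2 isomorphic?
No, not isomorphic

The graphs are NOT isomorphic.

Counting triangles (3-cliques): G1 has 19, G2 has 6.
Triangle count is an isomorphism invariant, so differing triangle counts rule out isomorphism.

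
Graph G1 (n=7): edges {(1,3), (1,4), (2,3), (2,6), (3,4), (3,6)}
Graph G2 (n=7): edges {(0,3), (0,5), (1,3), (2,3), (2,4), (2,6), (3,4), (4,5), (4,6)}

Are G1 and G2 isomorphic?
No, not isomorphic

The graphs are NOT isomorphic.

Degrees in G1: deg(0)=0, deg(1)=2, deg(2)=2, deg(3)=4, deg(4)=2, deg(5)=0, deg(6)=2.
Sorted degree sequence of G1: [4, 2, 2, 2, 2, 0, 0].
Degrees in G2: deg(0)=2, deg(1)=1, deg(2)=3, deg(3)=4, deg(4)=4, deg(5)=2, deg(6)=2.
Sorted degree sequence of G2: [4, 4, 3, 2, 2, 2, 1].
The (sorted) degree sequence is an isomorphism invariant, so since G1 and G2 have different degree sequences they cannot be isomorphic.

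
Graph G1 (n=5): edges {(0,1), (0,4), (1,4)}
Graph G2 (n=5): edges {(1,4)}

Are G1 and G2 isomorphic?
No, not isomorphic

The graphs are NOT isomorphic.

Counting edges: G1 has 3 edge(s); G2 has 1 edge(s).
Edge count is an isomorphism invariant (a bijection on vertices induces a bijection on edges), so differing edge counts rule out isomorphism.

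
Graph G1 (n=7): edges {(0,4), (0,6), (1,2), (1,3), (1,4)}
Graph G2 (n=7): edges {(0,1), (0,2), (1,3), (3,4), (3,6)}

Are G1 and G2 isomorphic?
Yes, isomorphic

The graphs are isomorphic.
One valid mapping φ: V(G1) → V(G2): 0→0, 1→3, 2→4, 3→6, 4→1, 5→5, 6→2

Verify φ preserves adjacency — for each edge of G1, its image is an edge of G2:
  (0,4) → (φ(0),φ(4)) = (0,1) ∈ E(G2) ✓
  (0,6) → (φ(0),φ(6)) = (0,2) ∈ E(G2) ✓
  (1,2) → (φ(1),φ(2)) = (3,4) ∈ E(G2) ✓
  (1,3) → (φ(1),φ(3)) = (3,6) ∈ E(G2) ✓
  (1,4) → (φ(1),φ(4)) = (1,3) ∈ E(G2) ✓
All 5 edges of G1 map to edges of G2, and |E(G1)| = |E(G2)| = 5, so φ is a bijection on edges as well as vertices. Hence G1 ≅ G2.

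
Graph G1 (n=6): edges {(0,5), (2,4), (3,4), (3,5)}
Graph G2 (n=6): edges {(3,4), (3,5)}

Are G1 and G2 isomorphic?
No, not isomorphic

The graphs are NOT isomorphic.

Counting edges: G1 has 4 edge(s); G2 has 2 edge(s).
Edge count is an isomorphism invariant (a bijection on vertices induces a bijection on edges), so differing edge counts rule out isomorphism.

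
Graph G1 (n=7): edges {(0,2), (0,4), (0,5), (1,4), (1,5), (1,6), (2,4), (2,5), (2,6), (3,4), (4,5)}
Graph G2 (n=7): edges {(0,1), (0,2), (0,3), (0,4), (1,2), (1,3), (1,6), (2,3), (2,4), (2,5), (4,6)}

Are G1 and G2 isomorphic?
Yes, isomorphic

The graphs are isomorphic.
One valid mapping φ: V(G1) → V(G2): 0→3, 1→4, 2→1, 3→5, 4→2, 5→0, 6→6

Verify φ preserves adjacency — for each edge of G1, its image is an edge of G2:
  (0,2) → (φ(0),φ(2)) = (1,3) ∈ E(G2) ✓
  (0,4) → (φ(0),φ(4)) = (2,3) ∈ E(G2) ✓
  (0,5) → (φ(0),φ(5)) = (0,3) ∈ E(G2) ✓
  (1,4) → (φ(1),φ(4)) = (2,4) ∈ E(G2) ✓
  (1,5) → (φ(1),φ(5)) = (0,4) ∈ E(G2) ✓
  (1,6) → (φ(1),φ(6)) = (4,6) ∈ E(G2) ✓
  (2,4) → (φ(2),φ(4)) = (1,2) ∈ E(G2) ✓
  (2,5) → (φ(2),φ(5)) = (0,1) ∈ E(G2) ✓
  (2,6) → (φ(2),φ(6)) = (1,6) ∈ E(G2) ✓
  (3,4) → (φ(3),φ(4)) = (2,5) ∈ E(G2) ✓
  (4,5) → (φ(4),φ(5)) = (0,2) ∈ E(G2) ✓
All 11 edges of G1 map to edges of G2, and |E(G1)| = |E(G2)| = 11, so φ is a bijection on edges as well as vertices. Hence G1 ≅ G2.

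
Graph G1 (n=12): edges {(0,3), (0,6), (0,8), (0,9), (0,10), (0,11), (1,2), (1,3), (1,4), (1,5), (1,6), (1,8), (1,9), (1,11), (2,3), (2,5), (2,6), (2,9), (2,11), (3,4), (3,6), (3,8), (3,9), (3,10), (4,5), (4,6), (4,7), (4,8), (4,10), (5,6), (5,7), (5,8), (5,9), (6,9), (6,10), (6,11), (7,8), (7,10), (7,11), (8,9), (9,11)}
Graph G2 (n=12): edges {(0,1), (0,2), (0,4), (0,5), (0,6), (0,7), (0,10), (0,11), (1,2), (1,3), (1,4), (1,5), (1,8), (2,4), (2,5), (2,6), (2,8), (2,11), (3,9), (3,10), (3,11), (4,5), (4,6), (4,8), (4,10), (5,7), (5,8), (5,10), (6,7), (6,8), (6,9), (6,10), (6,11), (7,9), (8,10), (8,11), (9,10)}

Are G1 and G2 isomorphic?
No, not isomorphic

The graphs are NOT isomorphic.

Counting triangles (3-cliques): G1 has 51, G2 has 39.
Triangle count is an isomorphism invariant, so differing triangle counts rule out isomorphism.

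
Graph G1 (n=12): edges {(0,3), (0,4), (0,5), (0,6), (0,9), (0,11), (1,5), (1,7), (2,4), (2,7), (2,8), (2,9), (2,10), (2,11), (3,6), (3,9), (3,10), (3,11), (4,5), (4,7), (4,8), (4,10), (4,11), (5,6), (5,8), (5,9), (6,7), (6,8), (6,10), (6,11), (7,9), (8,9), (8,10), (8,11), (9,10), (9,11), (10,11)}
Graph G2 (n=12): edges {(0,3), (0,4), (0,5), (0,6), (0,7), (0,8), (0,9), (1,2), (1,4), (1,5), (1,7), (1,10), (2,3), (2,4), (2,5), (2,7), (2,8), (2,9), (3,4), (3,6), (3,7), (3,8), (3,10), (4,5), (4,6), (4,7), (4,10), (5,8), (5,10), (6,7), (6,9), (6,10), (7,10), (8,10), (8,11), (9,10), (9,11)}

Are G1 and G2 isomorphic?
Yes, isomorphic

The graphs are isomorphic.
One valid mapping φ: V(G1) → V(G2): 0→5, 1→11, 2→6, 3→1, 4→0, 5→8, 6→2, 7→9, 8→3, 9→10, 10→7, 11→4

Verify φ preserves adjacency — for each edge of G1, its image is an edge of G2:
  (0,3) → (φ(0),φ(3)) = (1,5) ∈ E(G2) ✓
  (0,4) → (φ(0),φ(4)) = (0,5) ∈ E(G2) ✓
  (0,5) → (φ(0),φ(5)) = (5,8) ∈ E(G2) ✓
  (0,6) → (φ(0),φ(6)) = (2,5) ∈ E(G2) ✓
  (0,9) → (φ(0),φ(9)) = (5,10) ∈ E(G2) ✓
  (0,11) → (φ(0),φ(11)) = (4,5) ∈ E(G2) ✓
  (1,5) → (φ(1),φ(5)) = (8,11) ∈ E(G2) ✓
  (1,7) → (φ(1),φ(7)) = (9,11) ∈ E(G2) ✓
  (2,4) → (φ(2),φ(4)) = (0,6) ∈ E(G2) ✓
  (2,7) → (φ(2),φ(7)) = (6,9) ∈ E(G2) ✓
  (2,8) → (φ(2),φ(8)) = (3,6) ∈ E(G2) ✓
  (2,9) → (φ(2),φ(9)) = (6,10) ∈ E(G2) ✓
  (2,10) → (φ(2),φ(10)) = (6,7) ∈ E(G2) ✓
  (2,11) → (φ(2),φ(11)) = (4,6) ∈ E(G2) ✓
  (3,6) → (φ(3),φ(6)) = (1,2) ∈ E(G2) ✓
  (3,9) → (φ(3),φ(9)) = (1,10) ∈ E(G2) ✓
  (3,10) → (φ(3),φ(10)) = (1,7) ∈ E(G2) ✓
  (3,11) → (φ(3),φ(11)) = (1,4) ∈ E(G2) ✓
  (4,5) → (φ(4),φ(5)) = (0,8) ∈ E(G2) ✓
  (4,7) → (φ(4),φ(7)) = (0,9) ∈ E(G2) ✓
  (4,8) → (φ(4),φ(8)) = (0,3) ∈ E(G2) ✓
  (4,10) → (φ(4),φ(10)) = (0,7) ∈ E(G2) ✓
  (4,11) → (φ(4),φ(11)) = (0,4) ∈ E(G2) ✓
  (5,6) → (φ(5),φ(6)) = (2,8) ∈ E(G2) ✓
  (5,8) → (φ(5),φ(8)) = (3,8) ∈ E(G2) ✓
  (5,9) → (φ(5),φ(9)) = (8,10) ∈ E(G2) ✓
  (6,7) → (φ(6),φ(7)) = (2,9) ∈ E(G2) ✓
  (6,8) → (φ(6),φ(8)) = (2,3) ∈ E(G2) ✓
  (6,10) → (φ(6),φ(10)) = (2,7) ∈ E(G2) ✓
  (6,11) → (φ(6),φ(11)) = (2,4) ∈ E(G2) ✓
  (7,9) → (φ(7),φ(9)) = (9,10) ∈ E(G2) ✓
  (8,9) → (φ(8),φ(9)) = (3,10) ∈ E(G2) ✓
  (8,10) → (φ(8),φ(10)) = (3,7) ∈ E(G2) ✓
  (8,11) → (φ(8),φ(11)) = (3,4) ∈ E(G2) ✓
  (9,10) → (φ(9),φ(10)) = (7,10) ∈ E(G2) ✓
  (9,11) → (φ(9),φ(11)) = (4,10) ∈ E(G2) ✓
  (10,11) → (φ(10),φ(11)) = (4,7) ∈ E(G2) ✓
All 37 edges of G1 map to edges of G2, and |E(G1)| = |E(G2)| = 37, so φ is a bijection on edges as well as vertices. Hence G1 ≅ G2.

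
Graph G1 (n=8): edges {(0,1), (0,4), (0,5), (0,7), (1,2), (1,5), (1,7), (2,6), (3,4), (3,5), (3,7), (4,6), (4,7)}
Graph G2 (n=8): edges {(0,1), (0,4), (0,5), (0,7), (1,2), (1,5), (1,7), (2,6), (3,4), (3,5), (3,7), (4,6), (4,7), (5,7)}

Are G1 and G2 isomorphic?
No, not isomorphic

The graphs are NOT isomorphic.

Counting edges: G1 has 13 edge(s); G2 has 14 edge(s).
Edge count is an isomorphism invariant (a bijection on vertices induces a bijection on edges), so differing edge counts rule out isomorphism.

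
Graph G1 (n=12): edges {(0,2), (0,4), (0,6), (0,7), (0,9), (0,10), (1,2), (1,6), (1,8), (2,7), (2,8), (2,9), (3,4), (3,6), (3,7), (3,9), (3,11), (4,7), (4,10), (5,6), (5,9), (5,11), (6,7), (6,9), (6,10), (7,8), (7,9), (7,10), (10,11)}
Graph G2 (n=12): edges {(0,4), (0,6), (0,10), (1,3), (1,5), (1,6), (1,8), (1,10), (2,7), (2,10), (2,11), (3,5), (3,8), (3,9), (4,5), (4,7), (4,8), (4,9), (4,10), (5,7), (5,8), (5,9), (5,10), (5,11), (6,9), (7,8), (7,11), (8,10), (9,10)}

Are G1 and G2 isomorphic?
Yes, isomorphic

The graphs are isomorphic.
One valid mapping φ: V(G1) → V(G2): 0→8, 1→2, 2→7, 3→9, 4→3, 5→0, 6→10, 7→5, 8→11, 9→4, 10→1, 11→6

Verify φ preserves adjacency — for each edge of G1, its image is an edge of G2:
  (0,2) → (φ(0),φ(2)) = (7,8) ∈ E(G2) ✓
  (0,4) → (φ(0),φ(4)) = (3,8) ∈ E(G2) ✓
  (0,6) → (φ(0),φ(6)) = (8,10) ∈ E(G2) ✓
  (0,7) → (φ(0),φ(7)) = (5,8) ∈ E(G2) ✓
  (0,9) → (φ(0),φ(9)) = (4,8) ∈ E(G2) ✓
  (0,10) → (φ(0),φ(10)) = (1,8) ∈ E(G2) ✓
  (1,2) → (φ(1),φ(2)) = (2,7) ∈ E(G2) ✓
  (1,6) → (φ(1),φ(6)) = (2,10) ∈ E(G2) ✓
  (1,8) → (φ(1),φ(8)) = (2,11) ∈ E(G2) ✓
  (2,7) → (φ(2),φ(7)) = (5,7) ∈ E(G2) ✓
  (2,8) → (φ(2),φ(8)) = (7,11) ∈ E(G2) ✓
  (2,9) → (φ(2),φ(9)) = (4,7) ∈ E(G2) ✓
  (3,4) → (φ(3),φ(4)) = (3,9) ∈ E(G2) ✓
  (3,6) → (φ(3),φ(6)) = (9,10) ∈ E(G2) ✓
  (3,7) → (φ(3),φ(7)) = (5,9) ∈ E(G2) ✓
  (3,9) → (φ(3),φ(9)) = (4,9) ∈ E(G2) ✓
  (3,11) → (φ(3),φ(11)) = (6,9) ∈ E(G2) ✓
  (4,7) → (φ(4),φ(7)) = (3,5) ∈ E(G2) ✓
  (4,10) → (φ(4),φ(10)) = (1,3) ∈ E(G2) ✓
  (5,6) → (φ(5),φ(6)) = (0,10) ∈ E(G2) ✓
  (5,9) → (φ(5),φ(9)) = (0,4) ∈ E(G2) ✓
  (5,11) → (φ(5),φ(11)) = (0,6) ∈ E(G2) ✓
  (6,7) → (φ(6),φ(7)) = (5,10) ∈ E(G2) ✓
  (6,9) → (φ(6),φ(9)) = (4,10) ∈ E(G2) ✓
  (6,10) → (φ(6),φ(10)) = (1,10) ∈ E(G2) ✓
  (7,8) → (φ(7),φ(8)) = (5,11) ∈ E(G2) ✓
  (7,9) → (φ(7),φ(9)) = (4,5) ∈ E(G2) ✓
  (7,10) → (φ(7),φ(10)) = (1,5) ∈ E(G2) ✓
  (10,11) → (φ(10),φ(11)) = (1,6) ∈ E(G2) ✓
All 29 edges of G1 map to edges of G2, and |E(G1)| = |E(G2)| = 29, so φ is a bijection on edges as well as vertices. Hence G1 ≅ G2.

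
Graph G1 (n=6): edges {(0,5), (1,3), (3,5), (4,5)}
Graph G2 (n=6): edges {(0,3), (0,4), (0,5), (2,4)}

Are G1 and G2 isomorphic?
Yes, isomorphic

The graphs are isomorphic.
One valid mapping φ: V(G1) → V(G2): 0→5, 1→2, 2→1, 3→4, 4→3, 5→0

Verify φ preserves adjacency — for each edge of G1, its image is an edge of G2:
  (0,5) → (φ(0),φ(5)) = (0,5) ∈ E(G2) ✓
  (1,3) → (φ(1),φ(3)) = (2,4) ∈ E(G2) ✓
  (3,5) → (φ(3),φ(5)) = (0,4) ∈ E(G2) ✓
  (4,5) → (φ(4),φ(5)) = (0,3) ∈ E(G2) ✓
All 4 edges of G1 map to edges of G2, and |E(G1)| = |E(G2)| = 4, so φ is a bijection on edges as well as vertices. Hence G1 ≅ G2.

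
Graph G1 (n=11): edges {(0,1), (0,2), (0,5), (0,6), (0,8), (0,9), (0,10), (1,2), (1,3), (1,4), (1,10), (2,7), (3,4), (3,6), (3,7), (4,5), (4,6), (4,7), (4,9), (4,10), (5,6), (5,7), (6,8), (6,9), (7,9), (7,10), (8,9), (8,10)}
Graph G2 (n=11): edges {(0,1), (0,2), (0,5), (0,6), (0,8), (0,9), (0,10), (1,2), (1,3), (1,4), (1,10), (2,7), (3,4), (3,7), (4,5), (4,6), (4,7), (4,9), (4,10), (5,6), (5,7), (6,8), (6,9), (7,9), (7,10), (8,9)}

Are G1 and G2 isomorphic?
No, not isomorphic

The graphs are NOT isomorphic.

Counting edges: G1 has 28 edge(s); G2 has 26 edge(s).
Edge count is an isomorphism invariant (a bijection on vertices induces a bijection on edges), so differing edge counts rule out isomorphism.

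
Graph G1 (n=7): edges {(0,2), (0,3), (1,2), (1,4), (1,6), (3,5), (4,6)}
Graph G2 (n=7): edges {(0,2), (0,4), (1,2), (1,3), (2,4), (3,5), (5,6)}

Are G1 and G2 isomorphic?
Yes, isomorphic

The graphs are isomorphic.
One valid mapping φ: V(G1) → V(G2): 0→3, 1→2, 2→1, 3→5, 4→4, 5→6, 6→0

Verify φ preserves adjacency — for each edge of G1, its image is an edge of G2:
  (0,2) → (φ(0),φ(2)) = (1,3) ∈ E(G2) ✓
  (0,3) → (φ(0),φ(3)) = (3,5) ∈ E(G2) ✓
  (1,2) → (φ(1),φ(2)) = (1,2) ∈ E(G2) ✓
  (1,4) → (φ(1),φ(4)) = (2,4) ∈ E(G2) ✓
  (1,6) → (φ(1),φ(6)) = (0,2) ∈ E(G2) ✓
  (3,5) → (φ(3),φ(5)) = (5,6) ∈ E(G2) ✓
  (4,6) → (φ(4),φ(6)) = (0,4) ∈ E(G2) ✓
All 7 edges of G1 map to edges of G2, and |E(G1)| = |E(G2)| = 7, so φ is a bijection on edges as well as vertices. Hence G1 ≅ G2.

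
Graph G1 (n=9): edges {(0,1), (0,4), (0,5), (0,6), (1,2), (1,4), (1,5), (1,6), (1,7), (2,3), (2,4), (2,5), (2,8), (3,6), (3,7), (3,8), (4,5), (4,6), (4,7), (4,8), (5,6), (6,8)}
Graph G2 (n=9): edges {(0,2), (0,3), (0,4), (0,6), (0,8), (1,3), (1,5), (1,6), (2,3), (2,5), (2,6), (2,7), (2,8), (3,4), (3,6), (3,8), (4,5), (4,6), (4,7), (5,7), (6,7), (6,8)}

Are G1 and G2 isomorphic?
Yes, isomorphic

The graphs are isomorphic.
One valid mapping φ: V(G1) → V(G2): 0→8, 1→3, 2→4, 3→5, 4→6, 5→0, 6→2, 7→1, 8→7

Verify φ preserves adjacency — for each edge of G1, its image is an edge of G2:
  (0,1) → (φ(0),φ(1)) = (3,8) ∈ E(G2) ✓
  (0,4) → (φ(0),φ(4)) = (6,8) ∈ E(G2) ✓
  (0,5) → (φ(0),φ(5)) = (0,8) ∈ E(G2) ✓
  (0,6) → (φ(0),φ(6)) = (2,8) ∈ E(G2) ✓
  (1,2) → (φ(1),φ(2)) = (3,4) ∈ E(G2) ✓
  (1,4) → (φ(1),φ(4)) = (3,6) ∈ E(G2) ✓
  (1,5) → (φ(1),φ(5)) = (0,3) ∈ E(G2) ✓
  (1,6) → (φ(1),φ(6)) = (2,3) ∈ E(G2) ✓
  (1,7) → (φ(1),φ(7)) = (1,3) ∈ E(G2) ✓
  (2,3) → (φ(2),φ(3)) = (4,5) ∈ E(G2) ✓
  (2,4) → (φ(2),φ(4)) = (4,6) ∈ E(G2) ✓
  (2,5) → (φ(2),φ(5)) = (0,4) ∈ E(G2) ✓
  (2,8) → (φ(2),φ(8)) = (4,7) ∈ E(G2) ✓
  (3,6) → (φ(3),φ(6)) = (2,5) ∈ E(G2) ✓
  (3,7) → (φ(3),φ(7)) = (1,5) ∈ E(G2) ✓
  (3,8) → (φ(3),φ(8)) = (5,7) ∈ E(G2) ✓
  (4,5) → (φ(4),φ(5)) = (0,6) ∈ E(G2) ✓
  (4,6) → (φ(4),φ(6)) = (2,6) ∈ E(G2) ✓
  (4,7) → (φ(4),φ(7)) = (1,6) ∈ E(G2) ✓
  (4,8) → (φ(4),φ(8)) = (6,7) ∈ E(G2) ✓
  (5,6) → (φ(5),φ(6)) = (0,2) ∈ E(G2) ✓
  (6,8) → (φ(6),φ(8)) = (2,7) ∈ E(G2) ✓
All 22 edges of G1 map to edges of G2, and |E(G1)| = |E(G2)| = 22, so φ is a bijection on edges as well as vertices. Hence G1 ≅ G2.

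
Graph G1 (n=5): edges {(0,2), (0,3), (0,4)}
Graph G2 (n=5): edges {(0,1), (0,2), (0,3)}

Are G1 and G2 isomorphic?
Yes, isomorphic

The graphs are isomorphic.
One valid mapping φ: V(G1) → V(G2): 0→0, 1→4, 2→2, 3→3, 4→1

Verify φ preserves adjacency — for each edge of G1, its image is an edge of G2:
  (0,2) → (φ(0),φ(2)) = (0,2) ∈ E(G2) ✓
  (0,3) → (φ(0),φ(3)) = (0,3) ∈ E(G2) ✓
  (0,4) → (φ(0),φ(4)) = (0,1) ∈ E(G2) ✓
All 3 edges of G1 map to edges of G2, and |E(G1)| = |E(G2)| = 3, so φ is a bijection on edges as well as vertices. Hence G1 ≅ G2.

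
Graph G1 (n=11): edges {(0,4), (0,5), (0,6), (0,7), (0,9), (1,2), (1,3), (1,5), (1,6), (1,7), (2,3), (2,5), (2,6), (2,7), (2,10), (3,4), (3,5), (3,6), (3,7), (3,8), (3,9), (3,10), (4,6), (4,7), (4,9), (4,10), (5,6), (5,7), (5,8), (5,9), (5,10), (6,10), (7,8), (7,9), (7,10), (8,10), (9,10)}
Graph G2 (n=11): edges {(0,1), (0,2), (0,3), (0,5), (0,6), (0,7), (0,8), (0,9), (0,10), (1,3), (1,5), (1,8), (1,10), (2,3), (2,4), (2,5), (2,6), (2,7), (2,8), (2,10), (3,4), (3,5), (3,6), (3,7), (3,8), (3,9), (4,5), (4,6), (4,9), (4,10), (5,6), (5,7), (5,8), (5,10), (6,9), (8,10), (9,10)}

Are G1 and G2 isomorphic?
Yes, isomorphic

The graphs are isomorphic.
One valid mapping φ: V(G1) → V(G2): 0→9, 1→1, 2→8, 3→5, 4→4, 5→0, 6→10, 7→3, 8→7, 9→6, 10→2

Verify φ preserves adjacency — for each edge of G1, its image is an edge of G2:
  (0,4) → (φ(0),φ(4)) = (4,9) ∈ E(G2) ✓
  (0,5) → (φ(0),φ(5)) = (0,9) ∈ E(G2) ✓
  (0,6) → (φ(0),φ(6)) = (9,10) ∈ E(G2) ✓
  (0,7) → (φ(0),φ(7)) = (3,9) ∈ E(G2) ✓
  (0,9) → (φ(0),φ(9)) = (6,9) ∈ E(G2) ✓
  (1,2) → (φ(1),φ(2)) = (1,8) ∈ E(G2) ✓
  (1,3) → (φ(1),φ(3)) = (1,5) ∈ E(G2) ✓
  (1,5) → (φ(1),φ(5)) = (0,1) ∈ E(G2) ✓
  (1,6) → (φ(1),φ(6)) = (1,10) ∈ E(G2) ✓
  (1,7) → (φ(1),φ(7)) = (1,3) ∈ E(G2) ✓
  (2,3) → (φ(2),φ(3)) = (5,8) ∈ E(G2) ✓
  (2,5) → (φ(2),φ(5)) = (0,8) ∈ E(G2) ✓
  (2,6) → (φ(2),φ(6)) = (8,10) ∈ E(G2) ✓
  (2,7) → (φ(2),φ(7)) = (3,8) ∈ E(G2) ✓
  (2,10) → (φ(2),φ(10)) = (2,8) ∈ E(G2) ✓
  (3,4) → (φ(3),φ(4)) = (4,5) ∈ E(G2) ✓
  (3,5) → (φ(3),φ(5)) = (0,5) ∈ E(G2) ✓
  (3,6) → (φ(3),φ(6)) = (5,10) ∈ E(G2) ✓
  (3,7) → (φ(3),φ(7)) = (3,5) ∈ E(G2) ✓
  (3,8) → (φ(3),φ(8)) = (5,7) ∈ E(G2) ✓
  (3,9) → (φ(3),φ(9)) = (5,6) ∈ E(G2) ✓
  (3,10) → (φ(3),φ(10)) = (2,5) ∈ E(G2) ✓
  (4,6) → (φ(4),φ(6)) = (4,10) ∈ E(G2) ✓
  (4,7) → (φ(4),φ(7)) = (3,4) ∈ E(G2) ✓
  (4,9) → (φ(4),φ(9)) = (4,6) ∈ E(G2) ✓
  (4,10) → (φ(4),φ(10)) = (2,4) ∈ E(G2) ✓
  (5,6) → (φ(5),φ(6)) = (0,10) ∈ E(G2) ✓
  (5,7) → (φ(5),φ(7)) = (0,3) ∈ E(G2) ✓
  (5,8) → (φ(5),φ(8)) = (0,7) ∈ E(G2) ✓
  (5,9) → (φ(5),φ(9)) = (0,6) ∈ E(G2) ✓
  (5,10) → (φ(5),φ(10)) = (0,2) ∈ E(G2) ✓
  (6,10) → (φ(6),φ(10)) = (2,10) ∈ E(G2) ✓
  (7,8) → (φ(7),φ(8)) = (3,7) ∈ E(G2) ✓
  (7,9) → (φ(7),φ(9)) = (3,6) ∈ E(G2) ✓
  (7,10) → (φ(7),φ(10)) = (2,3) ∈ E(G2) ✓
  (8,10) → (φ(8),φ(10)) = (2,7) ∈ E(G2) ✓
  (9,10) → (φ(9),φ(10)) = (2,6) ∈ E(G2) ✓
All 37 edges of G1 map to edges of G2, and |E(G1)| = |E(G2)| = 37, so φ is a bijection on edges as well as vertices. Hence G1 ≅ G2.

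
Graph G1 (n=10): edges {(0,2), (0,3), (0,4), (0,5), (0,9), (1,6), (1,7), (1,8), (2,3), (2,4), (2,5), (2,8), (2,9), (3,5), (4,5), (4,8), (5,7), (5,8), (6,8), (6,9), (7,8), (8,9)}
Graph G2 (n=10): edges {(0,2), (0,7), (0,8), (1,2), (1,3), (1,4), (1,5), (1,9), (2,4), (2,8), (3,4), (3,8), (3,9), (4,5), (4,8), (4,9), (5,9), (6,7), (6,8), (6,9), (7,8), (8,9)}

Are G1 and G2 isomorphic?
Yes, isomorphic

The graphs are isomorphic.
One valid mapping φ: V(G1) → V(G2): 0→1, 1→7, 2→4, 3→5, 4→3, 5→9, 6→0, 7→6, 8→8, 9→2

Verify φ preserves adjacency — for each edge of G1, its image is an edge of G2:
  (0,2) → (φ(0),φ(2)) = (1,4) ∈ E(G2) ✓
  (0,3) → (φ(0),φ(3)) = (1,5) ∈ E(G2) ✓
  (0,4) → (φ(0),φ(4)) = (1,3) ∈ E(G2) ✓
  (0,5) → (φ(0),φ(5)) = (1,9) ∈ E(G2) ✓
  (0,9) → (φ(0),φ(9)) = (1,2) ∈ E(G2) ✓
  (1,6) → (φ(1),φ(6)) = (0,7) ∈ E(G2) ✓
  (1,7) → (φ(1),φ(7)) = (6,7) ∈ E(G2) ✓
  (1,8) → (φ(1),φ(8)) = (7,8) ∈ E(G2) ✓
  (2,3) → (φ(2),φ(3)) = (4,5) ∈ E(G2) ✓
  (2,4) → (φ(2),φ(4)) = (3,4) ∈ E(G2) ✓
  (2,5) → (φ(2),φ(5)) = (4,9) ∈ E(G2) ✓
  (2,8) → (φ(2),φ(8)) = (4,8) ∈ E(G2) ✓
  (2,9) → (φ(2),φ(9)) = (2,4) ∈ E(G2) ✓
  (3,5) → (φ(3),φ(5)) = (5,9) ∈ E(G2) ✓
  (4,5) → (φ(4),φ(5)) = (3,9) ∈ E(G2) ✓
  (4,8) → (φ(4),φ(8)) = (3,8) ∈ E(G2) ✓
  (5,7) → (φ(5),φ(7)) = (6,9) ∈ E(G2) ✓
  (5,8) → (φ(5),φ(8)) = (8,9) ∈ E(G2) ✓
  (6,8) → (φ(6),φ(8)) = (0,8) ∈ E(G2) ✓
  (6,9) → (φ(6),φ(9)) = (0,2) ∈ E(G2) ✓
  (7,8) → (φ(7),φ(8)) = (6,8) ∈ E(G2) ✓
  (8,9) → (φ(8),φ(9)) = (2,8) ∈ E(G2) ✓
All 22 edges of G1 map to edges of G2, and |E(G1)| = |E(G2)| = 22, so φ is a bijection on edges as well as vertices. Hence G1 ≅ G2.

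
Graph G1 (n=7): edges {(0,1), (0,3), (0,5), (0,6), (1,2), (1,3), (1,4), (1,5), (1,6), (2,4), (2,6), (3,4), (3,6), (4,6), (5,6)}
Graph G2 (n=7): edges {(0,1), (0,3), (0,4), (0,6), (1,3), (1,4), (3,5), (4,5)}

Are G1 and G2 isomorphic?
No, not isomorphic

The graphs are NOT isomorphic.

Degrees in G1: deg(0)=4, deg(1)=6, deg(2)=3, deg(3)=4, deg(4)=4, deg(5)=3, deg(6)=6.
Sorted degree sequence of G1: [6, 6, 4, 4, 4, 3, 3].
Degrees in G2: deg(0)=4, deg(1)=3, deg(2)=0, deg(3)=3, deg(4)=3, deg(5)=2, deg(6)=1.
Sorted degree sequence of G2: [4, 3, 3, 3, 2, 1, 0].
The (sorted) degree sequence is an isomorphism invariant, so since G1 and G2 have different degree sequences they cannot be isomorphic.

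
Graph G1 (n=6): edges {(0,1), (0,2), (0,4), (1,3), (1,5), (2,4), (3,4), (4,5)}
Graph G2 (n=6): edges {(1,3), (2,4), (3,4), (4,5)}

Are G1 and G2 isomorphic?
No, not isomorphic

The graphs are NOT isomorphic.

Connected components of G1: 1 component(s) with vertex sets [[0, 1, 2, 3, 4, 5]], sizes [6].
Connected components of G2: 2 component(s) with vertex sets [[0], [1, 2, 3, 4, 5]], sizes [1, 5].
The number of connected components (and the multiset of component sizes) is an isomorphism invariant — an isomorphism maps each component of G1 bijectively onto a component of G2. Since G1 has 1 component(s) and G2 has 2, they cannot be isomorphic.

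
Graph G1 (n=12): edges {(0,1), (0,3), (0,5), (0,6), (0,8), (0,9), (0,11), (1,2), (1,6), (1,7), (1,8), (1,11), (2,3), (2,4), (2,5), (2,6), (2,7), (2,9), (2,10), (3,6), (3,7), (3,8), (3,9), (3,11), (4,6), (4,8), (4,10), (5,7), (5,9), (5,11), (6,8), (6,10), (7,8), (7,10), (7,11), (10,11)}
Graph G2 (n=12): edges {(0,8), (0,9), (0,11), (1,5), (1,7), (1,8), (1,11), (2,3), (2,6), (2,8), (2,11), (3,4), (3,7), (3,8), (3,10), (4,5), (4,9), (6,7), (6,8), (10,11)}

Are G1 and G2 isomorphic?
No, not isomorphic

The graphs are NOT isomorphic.

Degrees in G1: deg(0)=7, deg(1)=6, deg(2)=8, deg(3)=7, deg(4)=4, deg(5)=5, deg(6)=7, deg(7)=7, deg(8)=6, deg(9)=4, deg(10)=5, deg(11)=6.
Sorted degree sequence of G1: [8, 7, 7, 7, 7, 6, 6, 6, 5, 5, 4, 4].
Degrees in G2: deg(0)=3, deg(1)=4, deg(2)=4, deg(3)=5, deg(4)=3, deg(5)=2, deg(6)=3, deg(7)=3, deg(8)=5, deg(9)=2, deg(10)=2, deg(11)=4.
Sorted degree sequence of G2: [5, 5, 4, 4, 4, 3, 3, 3, 3, 2, 2, 2].
The (sorted) degree sequence is an isomorphism invariant, so since G1 and G2 have different degree sequences they cannot be isomorphic.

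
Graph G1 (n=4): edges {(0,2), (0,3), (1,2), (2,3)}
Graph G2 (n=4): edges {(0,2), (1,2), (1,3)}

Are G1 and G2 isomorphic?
No, not isomorphic

The graphs are NOT isomorphic.

Counting triangles (3-cliques): G1 has 1, G2 has 0.
Triangle count is an isomorphism invariant, so differing triangle counts rule out isomorphism.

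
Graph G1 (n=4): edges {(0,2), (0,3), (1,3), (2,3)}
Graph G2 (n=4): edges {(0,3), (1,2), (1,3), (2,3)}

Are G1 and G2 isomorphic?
Yes, isomorphic

The graphs are isomorphic.
One valid mapping φ: V(G1) → V(G2): 0→1, 1→0, 2→2, 3→3

Verify φ preserves adjacency — for each edge of G1, its image is an edge of G2:
  (0,2) → (φ(0),φ(2)) = (1,2) ∈ E(G2) ✓
  (0,3) → (φ(0),φ(3)) = (1,3) ∈ E(G2) ✓
  (1,3) → (φ(1),φ(3)) = (0,3) ∈ E(G2) ✓
  (2,3) → (φ(2),φ(3)) = (2,3) ∈ E(G2) ✓
All 4 edges of G1 map to edges of G2, and |E(G1)| = |E(G2)| = 4, so φ is a bijection on edges as well as vertices. Hence G1 ≅ G2.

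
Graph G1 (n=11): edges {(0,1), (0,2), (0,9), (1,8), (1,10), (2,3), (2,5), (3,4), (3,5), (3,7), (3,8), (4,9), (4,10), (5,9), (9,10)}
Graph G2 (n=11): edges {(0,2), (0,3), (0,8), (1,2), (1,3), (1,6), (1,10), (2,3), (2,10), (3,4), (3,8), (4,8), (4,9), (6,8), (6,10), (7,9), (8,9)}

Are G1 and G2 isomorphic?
No, not isomorphic

The graphs are NOT isomorphic.

Counting triangles (3-cliques): G1 has 2, G2 has 7.
Triangle count is an isomorphism invariant, so differing triangle counts rule out isomorphism.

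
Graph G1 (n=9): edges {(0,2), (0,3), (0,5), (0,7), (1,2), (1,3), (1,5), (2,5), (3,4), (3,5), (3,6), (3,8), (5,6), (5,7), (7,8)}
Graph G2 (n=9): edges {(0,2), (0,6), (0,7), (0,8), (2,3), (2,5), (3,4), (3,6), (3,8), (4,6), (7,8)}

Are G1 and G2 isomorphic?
No, not isomorphic

The graphs are NOT isomorphic.

Connected components of G1: 1 component(s) with vertex sets [[0, 1, 2, 3, 4, 5, 6, 7, 8]], sizes [9].
Connected components of G2: 2 component(s) with vertex sets [[1], [0, 2, 3, 4, 5, 6, 7, 8]], sizes [1, 8].
The number of connected components (and the multiset of component sizes) is an isomorphism invariant — an isomorphism maps each component of G1 bijectively onto a component of G2. Since G1 has 1 component(s) and G2 has 2, they cannot be isomorphic.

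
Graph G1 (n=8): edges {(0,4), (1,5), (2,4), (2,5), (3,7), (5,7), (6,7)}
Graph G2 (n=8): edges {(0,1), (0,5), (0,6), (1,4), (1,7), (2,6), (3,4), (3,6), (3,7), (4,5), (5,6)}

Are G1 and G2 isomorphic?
No, not isomorphic

The graphs are NOT isomorphic.

Counting triangles (3-cliques): G1 has 0, G2 has 1.
Triangle count is an isomorphism invariant, so differing triangle counts rule out isomorphism.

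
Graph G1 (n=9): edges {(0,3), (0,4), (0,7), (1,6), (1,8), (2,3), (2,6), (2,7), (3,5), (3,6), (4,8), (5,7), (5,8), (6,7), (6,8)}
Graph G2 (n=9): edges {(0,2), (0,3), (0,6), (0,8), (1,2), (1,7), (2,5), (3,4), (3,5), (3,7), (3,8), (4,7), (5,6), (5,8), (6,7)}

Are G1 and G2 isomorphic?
Yes, isomorphic

The graphs are isomorphic.
One valid mapping φ: V(G1) → V(G2): 0→2, 1→4, 2→8, 3→5, 4→1, 5→6, 6→3, 7→0, 8→7

Verify φ preserves adjacency — for each edge of G1, its image is an edge of G2:
  (0,3) → (φ(0),φ(3)) = (2,5) ∈ E(G2) ✓
  (0,4) → (φ(0),φ(4)) = (1,2) ∈ E(G2) ✓
  (0,7) → (φ(0),φ(7)) = (0,2) ∈ E(G2) ✓
  (1,6) → (φ(1),φ(6)) = (3,4) ∈ E(G2) ✓
  (1,8) → (φ(1),φ(8)) = (4,7) ∈ E(G2) ✓
  (2,3) → (φ(2),φ(3)) = (5,8) ∈ E(G2) ✓
  (2,6) → (φ(2),φ(6)) = (3,8) ∈ E(G2) ✓
  (2,7) → (φ(2),φ(7)) = (0,8) ∈ E(G2) ✓
  (3,5) → (φ(3),φ(5)) = (5,6) ∈ E(G2) ✓
  (3,6) → (φ(3),φ(6)) = (3,5) ∈ E(G2) ✓
  (4,8) → (φ(4),φ(8)) = (1,7) ∈ E(G2) ✓
  (5,7) → (φ(5),φ(7)) = (0,6) ∈ E(G2) ✓
  (5,8) → (φ(5),φ(8)) = (6,7) ∈ E(G2) ✓
  (6,7) → (φ(6),φ(7)) = (0,3) ∈ E(G2) ✓
  (6,8) → (φ(6),φ(8)) = (3,7) ∈ E(G2) ✓
All 15 edges of G1 map to edges of G2, and |E(G1)| = |E(G2)| = 15, so φ is a bijection on edges as well as vertices. Hence G1 ≅ G2.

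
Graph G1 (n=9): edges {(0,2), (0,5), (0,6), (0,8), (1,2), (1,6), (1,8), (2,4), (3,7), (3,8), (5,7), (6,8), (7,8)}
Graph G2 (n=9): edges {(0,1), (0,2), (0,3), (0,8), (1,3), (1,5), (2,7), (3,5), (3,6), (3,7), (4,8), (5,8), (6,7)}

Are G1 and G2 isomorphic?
Yes, isomorphic

The graphs are isomorphic.
One valid mapping φ: V(G1) → V(G2): 0→0, 1→5, 2→8, 3→6, 4→4, 5→2, 6→1, 7→7, 8→3

Verify φ preserves adjacency — for each edge of G1, its image is an edge of G2:
  (0,2) → (φ(0),φ(2)) = (0,8) ∈ E(G2) ✓
  (0,5) → (φ(0),φ(5)) = (0,2) ∈ E(G2) ✓
  (0,6) → (φ(0),φ(6)) = (0,1) ∈ E(G2) ✓
  (0,8) → (φ(0),φ(8)) = (0,3) ∈ E(G2) ✓
  (1,2) → (φ(1),φ(2)) = (5,8) ∈ E(G2) ✓
  (1,6) → (φ(1),φ(6)) = (1,5) ∈ E(G2) ✓
  (1,8) → (φ(1),φ(8)) = (3,5) ∈ E(G2) ✓
  (2,4) → (φ(2),φ(4)) = (4,8) ∈ E(G2) ✓
  (3,7) → (φ(3),φ(7)) = (6,7) ∈ E(G2) ✓
  (3,8) → (φ(3),φ(8)) = (3,6) ∈ E(G2) ✓
  (5,7) → (φ(5),φ(7)) = (2,7) ∈ E(G2) ✓
  (6,8) → (φ(6),φ(8)) = (1,3) ∈ E(G2) ✓
  (7,8) → (φ(7),φ(8)) = (3,7) ∈ E(G2) ✓
All 13 edges of G1 map to edges of G2, and |E(G1)| = |E(G2)| = 13, so φ is a bijection on edges as well as vertices. Hence G1 ≅ G2.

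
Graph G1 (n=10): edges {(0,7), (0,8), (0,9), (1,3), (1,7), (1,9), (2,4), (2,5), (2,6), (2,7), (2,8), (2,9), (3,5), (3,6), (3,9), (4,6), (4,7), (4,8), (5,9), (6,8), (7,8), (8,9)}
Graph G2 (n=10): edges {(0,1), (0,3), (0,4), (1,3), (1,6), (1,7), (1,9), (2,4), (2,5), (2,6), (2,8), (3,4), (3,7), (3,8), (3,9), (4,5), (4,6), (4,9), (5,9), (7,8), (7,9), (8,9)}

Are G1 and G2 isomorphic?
Yes, isomorphic

The graphs are isomorphic.
One valid mapping φ: V(G1) → V(G2): 0→0, 1→6, 2→9, 3→2, 4→7, 5→5, 6→8, 7→1, 8→3, 9→4

Verify φ preserves adjacency — for each edge of G1, its image is an edge of G2:
  (0,7) → (φ(0),φ(7)) = (0,1) ∈ E(G2) ✓
  (0,8) → (φ(0),φ(8)) = (0,3) ∈ E(G2) ✓
  (0,9) → (φ(0),φ(9)) = (0,4) ∈ E(G2) ✓
  (1,3) → (φ(1),φ(3)) = (2,6) ∈ E(G2) ✓
  (1,7) → (φ(1),φ(7)) = (1,6) ∈ E(G2) ✓
  (1,9) → (φ(1),φ(9)) = (4,6) ∈ E(G2) ✓
  (2,4) → (φ(2),φ(4)) = (7,9) ∈ E(G2) ✓
  (2,5) → (φ(2),φ(5)) = (5,9) ∈ E(G2) ✓
  (2,6) → (φ(2),φ(6)) = (8,9) ∈ E(G2) ✓
  (2,7) → (φ(2),φ(7)) = (1,9) ∈ E(G2) ✓
  (2,8) → (φ(2),φ(8)) = (3,9) ∈ E(G2) ✓
  (2,9) → (φ(2),φ(9)) = (4,9) ∈ E(G2) ✓
  (3,5) → (φ(3),φ(5)) = (2,5) ∈ E(G2) ✓
  (3,6) → (φ(3),φ(6)) = (2,8) ∈ E(G2) ✓
  (3,9) → (φ(3),φ(9)) = (2,4) ∈ E(G2) ✓
  (4,6) → (φ(4),φ(6)) = (7,8) ∈ E(G2) ✓
  (4,7) → (φ(4),φ(7)) = (1,7) ∈ E(G2) ✓
  (4,8) → (φ(4),φ(8)) = (3,7) ∈ E(G2) ✓
  (5,9) → (φ(5),φ(9)) = (4,5) ∈ E(G2) ✓
  (6,8) → (φ(6),φ(8)) = (3,8) ∈ E(G2) ✓
  (7,8) → (φ(7),φ(8)) = (1,3) ∈ E(G2) ✓
  (8,9) → (φ(8),φ(9)) = (3,4) ∈ E(G2) ✓
All 22 edges of G1 map to edges of G2, and |E(G1)| = |E(G2)| = 22, so φ is a bijection on edges as well as vertices. Hence G1 ≅ G2.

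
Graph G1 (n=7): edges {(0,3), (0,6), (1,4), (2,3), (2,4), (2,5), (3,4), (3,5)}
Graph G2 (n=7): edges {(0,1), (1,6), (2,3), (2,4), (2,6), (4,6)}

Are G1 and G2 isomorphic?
No, not isomorphic

The graphs are NOT isomorphic.

Connected components of G1: 1 component(s) with vertex sets [[0, 1, 2, 3, 4, 5, 6]], sizes [7].
Connected components of G2: 2 component(s) with vertex sets [[5], [0, 1, 2, 3, 4, 6]], sizes [1, 6].
The number of connected components (and the multiset of component sizes) is an isomorphism invariant — an isomorphism maps each component of G1 bijectively onto a component of G2. Since G1 has 1 component(s) and G2 has 2, they cannot be isomorphic.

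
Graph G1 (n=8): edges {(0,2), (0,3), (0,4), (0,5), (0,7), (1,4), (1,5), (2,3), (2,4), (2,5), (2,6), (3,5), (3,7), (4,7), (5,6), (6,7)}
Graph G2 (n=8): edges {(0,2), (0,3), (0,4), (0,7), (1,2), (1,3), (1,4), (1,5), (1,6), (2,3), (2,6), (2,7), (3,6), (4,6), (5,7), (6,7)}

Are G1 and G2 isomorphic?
Yes, isomorphic

The graphs are isomorphic.
One valid mapping φ: V(G1) → V(G2): 0→2, 1→5, 2→6, 3→3, 4→7, 5→1, 6→4, 7→0

Verify φ preserves adjacency — for each edge of G1, its image is an edge of G2:
  (0,2) → (φ(0),φ(2)) = (2,6) ∈ E(G2) ✓
  (0,3) → (φ(0),φ(3)) = (2,3) ∈ E(G2) ✓
  (0,4) → (φ(0),φ(4)) = (2,7) ∈ E(G2) ✓
  (0,5) → (φ(0),φ(5)) = (1,2) ∈ E(G2) ✓
  (0,7) → (φ(0),φ(7)) = (0,2) ∈ E(G2) ✓
  (1,4) → (φ(1),φ(4)) = (5,7) ∈ E(G2) ✓
  (1,5) → (φ(1),φ(5)) = (1,5) ∈ E(G2) ✓
  (2,3) → (φ(2),φ(3)) = (3,6) ∈ E(G2) ✓
  (2,4) → (φ(2),φ(4)) = (6,7) ∈ E(G2) ✓
  (2,5) → (φ(2),φ(5)) = (1,6) ∈ E(G2) ✓
  (2,6) → (φ(2),φ(6)) = (4,6) ∈ E(G2) ✓
  (3,5) → (φ(3),φ(5)) = (1,3) ∈ E(G2) ✓
  (3,7) → (φ(3),φ(7)) = (0,3) ∈ E(G2) ✓
  (4,7) → (φ(4),φ(7)) = (0,7) ∈ E(G2) ✓
  (5,6) → (φ(5),φ(6)) = (1,4) ∈ E(G2) ✓
  (6,7) → (φ(6),φ(7)) = (0,4) ∈ E(G2) ✓
All 16 edges of G1 map to edges of G2, and |E(G1)| = |E(G2)| = 16, so φ is a bijection on edges as well as vertices. Hence G1 ≅ G2.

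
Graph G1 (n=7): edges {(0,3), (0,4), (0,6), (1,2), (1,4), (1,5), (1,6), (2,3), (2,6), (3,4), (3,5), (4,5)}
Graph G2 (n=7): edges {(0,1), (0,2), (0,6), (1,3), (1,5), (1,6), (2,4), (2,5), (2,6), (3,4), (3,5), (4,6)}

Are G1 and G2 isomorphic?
Yes, isomorphic

The graphs are isomorphic.
One valid mapping φ: V(G1) → V(G2): 0→4, 1→1, 2→5, 3→2, 4→6, 5→0, 6→3

Verify φ preserves adjacency — for each edge of G1, its image is an edge of G2:
  (0,3) → (φ(0),φ(3)) = (2,4) ∈ E(G2) ✓
  (0,4) → (φ(0),φ(4)) = (4,6) ∈ E(G2) ✓
  (0,6) → (φ(0),φ(6)) = (3,4) ∈ E(G2) ✓
  (1,2) → (φ(1),φ(2)) = (1,5) ∈ E(G2) ✓
  (1,4) → (φ(1),φ(4)) = (1,6) ∈ E(G2) ✓
  (1,5) → (φ(1),φ(5)) = (0,1) ∈ E(G2) ✓
  (1,6) → (φ(1),φ(6)) = (1,3) ∈ E(G2) ✓
  (2,3) → (φ(2),φ(3)) = (2,5) ∈ E(G2) ✓
  (2,6) → (φ(2),φ(6)) = (3,5) ∈ E(G2) ✓
  (3,4) → (φ(3),φ(4)) = (2,6) ∈ E(G2) ✓
  (3,5) → (φ(3),φ(5)) = (0,2) ∈ E(G2) ✓
  (4,5) → (φ(4),φ(5)) = (0,6) ∈ E(G2) ✓
All 12 edges of G1 map to edges of G2, and |E(G1)| = |E(G2)| = 12, so φ is a bijection on edges as well as vertices. Hence G1 ≅ G2.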